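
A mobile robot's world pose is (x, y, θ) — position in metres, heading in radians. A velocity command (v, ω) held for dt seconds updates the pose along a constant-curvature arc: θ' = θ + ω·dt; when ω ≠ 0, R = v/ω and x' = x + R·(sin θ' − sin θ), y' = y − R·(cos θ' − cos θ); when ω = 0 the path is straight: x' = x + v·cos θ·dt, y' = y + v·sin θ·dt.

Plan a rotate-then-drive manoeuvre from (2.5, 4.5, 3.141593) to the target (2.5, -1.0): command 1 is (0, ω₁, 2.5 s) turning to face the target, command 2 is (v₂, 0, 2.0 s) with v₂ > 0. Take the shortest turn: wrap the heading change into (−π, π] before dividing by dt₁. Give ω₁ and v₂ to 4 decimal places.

ω₁ = 0.6283, v₂ = 2.7500

heading to target = atan2(-1−4.5, 2.5−2.5) = -1.5708
Δθ = wrap(-1.5708 − 3.1416) = 1.5708; ω₁ = Δθ/dt₁ = 0.6283
distance = √((2.5−2.5)² + (-1−4.5)²) = 5.5000; v₂ = distance/dt₂ = 2.7500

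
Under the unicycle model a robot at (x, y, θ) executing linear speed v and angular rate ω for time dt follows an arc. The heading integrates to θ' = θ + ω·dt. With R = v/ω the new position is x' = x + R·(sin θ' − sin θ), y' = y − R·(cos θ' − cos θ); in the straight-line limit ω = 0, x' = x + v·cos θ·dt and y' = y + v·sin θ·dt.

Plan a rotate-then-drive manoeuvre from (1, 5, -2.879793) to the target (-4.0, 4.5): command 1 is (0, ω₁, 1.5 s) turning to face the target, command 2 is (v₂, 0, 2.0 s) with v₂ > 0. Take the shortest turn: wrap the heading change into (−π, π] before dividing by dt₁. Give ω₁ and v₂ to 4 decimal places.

ω₁ = -0.1081, v₂ = 2.5125

heading to target = atan2(4.5−5, -4−1) = -3.0419
Δθ = wrap(-3.0419 − -2.8798) = -0.1621; ω₁ = Δθ/dt₁ = -0.1081
distance = √((-4−1)² + (4.5−5)²) = 5.0249; v₂ = distance/dt₂ = 2.5125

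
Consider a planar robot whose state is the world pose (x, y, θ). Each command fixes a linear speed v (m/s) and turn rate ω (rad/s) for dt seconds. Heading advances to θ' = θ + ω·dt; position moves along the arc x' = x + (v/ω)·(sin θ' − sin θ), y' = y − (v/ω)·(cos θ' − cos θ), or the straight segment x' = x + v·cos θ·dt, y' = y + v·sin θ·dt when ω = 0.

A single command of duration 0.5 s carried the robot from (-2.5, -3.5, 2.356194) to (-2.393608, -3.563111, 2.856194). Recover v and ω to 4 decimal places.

v = -0.2500, ω = 1.0000

Δθ = 2.856194 − 2.356194 = 0.500000
ω = Δθ/dt = 0.500000/0.5 = 1.0000
R = Δx/(sin θ' − sin θ) = -0.2500
v = R·ω = -0.2500·1.0000 = -0.2500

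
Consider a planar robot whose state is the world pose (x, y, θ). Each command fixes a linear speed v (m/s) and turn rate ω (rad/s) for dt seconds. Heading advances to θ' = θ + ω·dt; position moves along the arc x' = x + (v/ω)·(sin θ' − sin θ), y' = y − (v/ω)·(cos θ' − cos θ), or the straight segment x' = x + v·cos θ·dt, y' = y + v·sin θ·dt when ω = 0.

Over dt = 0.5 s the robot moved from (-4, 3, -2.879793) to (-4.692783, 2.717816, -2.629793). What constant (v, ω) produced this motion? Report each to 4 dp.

v = 1.5000, ω = 0.5000

Δθ = -2.629793 − -2.879793 = 0.250000
ω = Δθ/dt = 0.250000/0.5 = 0.5000
R = Δx/(sin θ' − sin θ) = 3.0000
v = R·ω = 3.0000·0.5000 = 1.5000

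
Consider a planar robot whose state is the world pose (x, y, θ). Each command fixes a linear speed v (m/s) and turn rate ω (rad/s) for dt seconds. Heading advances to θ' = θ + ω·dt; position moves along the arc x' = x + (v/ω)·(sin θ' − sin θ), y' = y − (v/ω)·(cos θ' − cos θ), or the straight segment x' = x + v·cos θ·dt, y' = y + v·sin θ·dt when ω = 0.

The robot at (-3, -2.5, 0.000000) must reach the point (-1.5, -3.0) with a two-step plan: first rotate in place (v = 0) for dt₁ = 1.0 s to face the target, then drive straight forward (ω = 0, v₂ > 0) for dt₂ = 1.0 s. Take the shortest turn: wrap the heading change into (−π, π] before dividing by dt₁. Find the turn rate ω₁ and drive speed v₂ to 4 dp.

heading to target = atan2(-3−-2.5, -1.5−-3) = -0.3218
Δθ = wrap(-0.3218 − 0.0000) = -0.3218; ω₁ = Δθ/dt₁ = -0.3218
distance = √((-1.5−-3)² + (-3−-2.5)²) = 1.5811; v₂ = distance/dt₂ = 1.5811

ω₁ = -0.3218, v₂ = 1.5811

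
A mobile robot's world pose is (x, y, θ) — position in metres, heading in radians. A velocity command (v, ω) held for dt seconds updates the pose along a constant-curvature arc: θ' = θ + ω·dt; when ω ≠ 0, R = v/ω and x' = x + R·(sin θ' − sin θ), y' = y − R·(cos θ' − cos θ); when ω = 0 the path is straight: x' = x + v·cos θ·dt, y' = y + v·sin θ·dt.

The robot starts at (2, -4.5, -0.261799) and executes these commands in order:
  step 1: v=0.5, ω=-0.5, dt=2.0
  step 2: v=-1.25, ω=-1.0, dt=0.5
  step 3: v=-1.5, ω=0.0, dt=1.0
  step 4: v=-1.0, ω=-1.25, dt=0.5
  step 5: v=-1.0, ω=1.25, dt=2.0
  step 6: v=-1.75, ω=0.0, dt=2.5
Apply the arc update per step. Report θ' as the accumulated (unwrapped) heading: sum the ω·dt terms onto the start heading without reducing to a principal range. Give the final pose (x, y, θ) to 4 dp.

(-1.8060, -1.7574, 0.1132)

step 1: θ'=-1.2618 (R=-1.0000) → pose (2.6938, -5.1618, -1.2618)
step 2: θ'=-1.7618 (R=1.2500) → pose (2.6574, -4.5444, -1.7618)
step 3: θ'=-1.7618 (straight) → pose (2.9421, -3.0717, -1.7618)
step 4: θ'=-2.3868 (R=0.8000) → pose (3.1795, -2.6408, -2.3868)
step 5: θ'=0.1132 (R=-0.8000) → pose (2.5410, -1.2632, 0.1132)
step 6: θ'=0.1132 (straight) → pose (-1.8060, -1.7574, 0.1132)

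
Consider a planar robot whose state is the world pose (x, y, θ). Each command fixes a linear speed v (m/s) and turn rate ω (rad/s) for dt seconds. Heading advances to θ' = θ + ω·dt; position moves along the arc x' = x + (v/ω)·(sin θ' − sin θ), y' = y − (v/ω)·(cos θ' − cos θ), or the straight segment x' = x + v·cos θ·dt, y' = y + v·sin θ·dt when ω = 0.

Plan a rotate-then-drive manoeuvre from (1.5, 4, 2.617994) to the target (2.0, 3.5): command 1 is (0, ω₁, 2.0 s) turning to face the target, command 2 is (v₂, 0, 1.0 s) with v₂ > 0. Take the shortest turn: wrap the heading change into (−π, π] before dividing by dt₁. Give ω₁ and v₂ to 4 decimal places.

heading to target = atan2(3.5−4, 2−1.5) = -0.7854
Δθ = wrap(-0.7854 − 2.6180) = 2.8798; ω₁ = Δθ/dt₁ = 1.4399
distance = √((2−1.5)² + (3.5−4)²) = 0.7071; v₂ = distance/dt₂ = 0.7071

ω₁ = 1.4399, v₂ = 0.7071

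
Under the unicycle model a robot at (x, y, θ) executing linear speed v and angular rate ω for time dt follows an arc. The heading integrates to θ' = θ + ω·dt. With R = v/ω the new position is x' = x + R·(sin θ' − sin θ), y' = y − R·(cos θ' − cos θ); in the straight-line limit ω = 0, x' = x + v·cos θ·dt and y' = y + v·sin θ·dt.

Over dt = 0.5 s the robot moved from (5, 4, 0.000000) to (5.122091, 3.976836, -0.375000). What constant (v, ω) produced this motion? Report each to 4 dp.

v = 0.2500, ω = -0.7500

Δθ = -0.375000 − 0.000000 = -0.375000
ω = Δθ/dt = -0.375000/0.5 = -0.7500
R = Δx/(sin θ' − sin θ) = -0.3333
v = R·ω = -0.3333·-0.7500 = 0.2500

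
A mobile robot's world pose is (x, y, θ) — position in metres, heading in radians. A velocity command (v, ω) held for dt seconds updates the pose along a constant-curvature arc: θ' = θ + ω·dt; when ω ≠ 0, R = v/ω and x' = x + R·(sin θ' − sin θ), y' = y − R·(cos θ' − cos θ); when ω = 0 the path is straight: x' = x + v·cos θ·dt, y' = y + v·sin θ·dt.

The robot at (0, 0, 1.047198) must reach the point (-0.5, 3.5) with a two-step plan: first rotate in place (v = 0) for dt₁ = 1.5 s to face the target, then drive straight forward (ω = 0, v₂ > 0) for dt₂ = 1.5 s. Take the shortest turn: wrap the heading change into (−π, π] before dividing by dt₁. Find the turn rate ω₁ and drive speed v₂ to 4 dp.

ω₁ = 0.4437, v₂ = 2.3570

heading to target = atan2(3.5−0, -0.5−0) = 1.7127
Δθ = wrap(1.7127 − 1.0472) = 0.6655; ω₁ = Δθ/dt₁ = 0.4437
distance = √((-0.5−0)² + (3.5−0)²) = 3.5355; v₂ = distance/dt₂ = 2.3570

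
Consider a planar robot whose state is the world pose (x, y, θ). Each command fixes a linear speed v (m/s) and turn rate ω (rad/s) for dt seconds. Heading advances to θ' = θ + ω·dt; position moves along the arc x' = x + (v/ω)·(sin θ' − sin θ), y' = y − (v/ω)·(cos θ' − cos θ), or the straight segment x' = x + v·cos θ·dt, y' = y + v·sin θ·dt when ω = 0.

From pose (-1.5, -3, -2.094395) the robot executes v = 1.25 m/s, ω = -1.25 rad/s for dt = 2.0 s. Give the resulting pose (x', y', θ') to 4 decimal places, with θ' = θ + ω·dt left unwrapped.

θ' = -2.0944 + -1.25·2.0 = -4.5944
R = v/ω = 1.25/-1.25 = -1.0000
x' = -1.5 + -1.0000·(sin -4.5944 − sin -2.0944) = -3.3591
y' = -3 − -1.0000·(cos -4.5944 − cos -2.0944) = -2.6177

(-3.3591, -2.6177, -4.5944)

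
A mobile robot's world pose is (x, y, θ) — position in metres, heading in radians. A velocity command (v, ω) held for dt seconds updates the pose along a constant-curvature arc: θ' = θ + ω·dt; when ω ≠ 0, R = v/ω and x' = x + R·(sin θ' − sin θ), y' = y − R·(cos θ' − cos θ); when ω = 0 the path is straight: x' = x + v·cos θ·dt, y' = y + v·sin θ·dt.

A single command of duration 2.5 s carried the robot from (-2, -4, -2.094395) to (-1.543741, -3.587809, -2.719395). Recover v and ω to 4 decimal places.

Δθ = -2.719395 − -2.094395 = -0.625000
ω = Δθ/dt = -0.625000/2.5 = -0.2500
R = Δx/(sin θ' − sin θ) = 1.0000
v = R·ω = 1.0000·-0.2500 = -0.2500

v = -0.2500, ω = -0.2500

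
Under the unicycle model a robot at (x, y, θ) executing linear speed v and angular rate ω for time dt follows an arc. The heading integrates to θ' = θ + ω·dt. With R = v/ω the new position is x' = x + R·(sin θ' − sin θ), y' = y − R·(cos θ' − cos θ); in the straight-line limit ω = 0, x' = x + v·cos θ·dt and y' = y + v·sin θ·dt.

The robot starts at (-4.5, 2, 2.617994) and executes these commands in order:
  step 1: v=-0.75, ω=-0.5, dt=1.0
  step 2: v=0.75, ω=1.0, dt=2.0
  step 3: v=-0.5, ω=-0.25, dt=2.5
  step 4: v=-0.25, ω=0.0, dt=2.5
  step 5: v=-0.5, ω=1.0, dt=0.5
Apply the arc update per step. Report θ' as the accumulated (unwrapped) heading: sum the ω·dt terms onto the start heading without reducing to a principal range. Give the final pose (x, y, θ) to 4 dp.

step 1: θ'=2.1180 (R=1.5000) → pose (-3.9690, 1.4814, 2.1180)
step 2: θ'=4.1180 (R=0.7500) → pose (-5.2309, 1.5112, 4.1180)
step 3: θ'=3.4930 (R=2.0000) → pose (-4.2623, 2.2690, 3.4930)
step 4: θ'=3.4930 (straight) → pose (-3.6755, 2.4841, 3.4930)
step 5: θ'=3.9930 (R=-0.5000) → pose (-3.4715, 2.6241, 3.9930)

(-3.4715, 2.6241, 3.9930)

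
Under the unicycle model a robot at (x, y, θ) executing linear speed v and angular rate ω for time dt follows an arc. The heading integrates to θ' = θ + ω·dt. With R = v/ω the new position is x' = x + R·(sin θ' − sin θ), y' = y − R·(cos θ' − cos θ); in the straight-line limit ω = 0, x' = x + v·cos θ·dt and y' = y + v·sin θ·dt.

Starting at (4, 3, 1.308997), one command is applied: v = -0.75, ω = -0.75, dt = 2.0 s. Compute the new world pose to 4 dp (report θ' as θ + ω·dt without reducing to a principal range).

(2.8442, 2.2770, -0.1910)

θ' = 1.3090 + -0.75·2.0 = -0.1910
R = v/ω = -0.75/-0.75 = 1.0000
x' = 4 + 1.0000·(sin -0.1910 − sin 1.3090) = 2.8442
y' = 3 − 1.0000·(cos -0.1910 − cos 1.3090) = 2.2770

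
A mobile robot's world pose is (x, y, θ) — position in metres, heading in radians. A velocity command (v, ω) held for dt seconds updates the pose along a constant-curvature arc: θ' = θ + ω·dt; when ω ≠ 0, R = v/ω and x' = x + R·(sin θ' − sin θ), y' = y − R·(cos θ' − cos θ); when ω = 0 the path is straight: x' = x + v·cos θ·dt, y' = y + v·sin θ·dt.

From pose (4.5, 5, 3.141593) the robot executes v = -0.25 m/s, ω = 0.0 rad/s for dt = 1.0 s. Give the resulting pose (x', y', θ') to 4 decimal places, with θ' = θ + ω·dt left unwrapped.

θ' = 3.1416 + 0.0·1.0 = 3.1416
ω = 0 → straight: x' = 4.5 + -0.25·cos(3.1416)·1.0 = 4.7500
y' = 5 + -0.25·sin(3.1416)·1.0 = 5.0000

(4.7500, 5.0000, 3.1416)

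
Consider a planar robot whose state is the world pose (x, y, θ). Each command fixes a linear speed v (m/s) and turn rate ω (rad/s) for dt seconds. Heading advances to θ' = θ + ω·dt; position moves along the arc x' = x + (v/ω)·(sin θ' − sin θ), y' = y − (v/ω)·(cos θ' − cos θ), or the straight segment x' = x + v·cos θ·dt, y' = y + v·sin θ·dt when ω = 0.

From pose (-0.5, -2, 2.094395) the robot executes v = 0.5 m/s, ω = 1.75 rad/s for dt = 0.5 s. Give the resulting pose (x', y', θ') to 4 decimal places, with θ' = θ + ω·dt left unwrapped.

(-0.6985, -1.8614, 2.9694)

θ' = 2.0944 + 1.75·0.5 = 2.9694
R = v/ω = 0.5/1.75 = 0.2857
x' = -0.5 + 0.2857·(sin 2.9694 − sin 2.0944) = -0.6985
y' = -2 − 0.2857·(cos 2.9694 − cos 2.0944) = -1.8614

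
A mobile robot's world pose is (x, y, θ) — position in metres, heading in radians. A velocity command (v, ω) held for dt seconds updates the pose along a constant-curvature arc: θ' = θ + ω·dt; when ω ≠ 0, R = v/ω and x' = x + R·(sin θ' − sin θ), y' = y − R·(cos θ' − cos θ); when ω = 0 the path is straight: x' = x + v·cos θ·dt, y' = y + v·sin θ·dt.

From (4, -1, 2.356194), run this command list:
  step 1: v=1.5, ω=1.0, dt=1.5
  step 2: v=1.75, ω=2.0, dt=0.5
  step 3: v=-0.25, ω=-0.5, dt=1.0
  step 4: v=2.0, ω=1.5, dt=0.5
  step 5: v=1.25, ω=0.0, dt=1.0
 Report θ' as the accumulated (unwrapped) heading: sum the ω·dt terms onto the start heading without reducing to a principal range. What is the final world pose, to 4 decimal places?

step 1: θ'=3.8562 (R=1.5000) → pose (1.9564, -0.9276, 3.8562)
step 2: θ'=4.8562 (R=0.8750) → pose (1.6638, -1.7140, 4.8562)
step 3: θ'=4.3562 (R=0.5000) → pose (1.6900, -1.4679, 4.3562)
step 4: θ'=5.1062 (R=1.3333) → pose (1.7084, -2.4445, 5.1062)
step 5: θ'=5.1062 (straight) → pose (2.1880, -3.5988, 5.1062)

(2.1880, -3.5988, 5.1062)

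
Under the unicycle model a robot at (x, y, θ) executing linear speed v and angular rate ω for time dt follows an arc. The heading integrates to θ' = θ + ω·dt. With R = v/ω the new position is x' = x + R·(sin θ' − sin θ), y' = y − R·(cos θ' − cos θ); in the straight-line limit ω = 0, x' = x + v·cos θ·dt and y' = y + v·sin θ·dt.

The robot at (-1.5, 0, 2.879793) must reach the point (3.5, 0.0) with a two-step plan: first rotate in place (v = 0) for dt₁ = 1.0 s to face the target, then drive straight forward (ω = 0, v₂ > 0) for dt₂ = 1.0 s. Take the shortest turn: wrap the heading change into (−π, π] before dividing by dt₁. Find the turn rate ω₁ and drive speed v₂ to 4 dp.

ω₁ = -2.8798, v₂ = 5.0000

heading to target = atan2(0−0, 3.5−-1.5) = 0.0000
Δθ = wrap(0.0000 − 2.8798) = -2.8798; ω₁ = Δθ/dt₁ = -2.8798
distance = √((3.5−-1.5)² + (0−0)²) = 5.0000; v₂ = distance/dt₂ = 5.0000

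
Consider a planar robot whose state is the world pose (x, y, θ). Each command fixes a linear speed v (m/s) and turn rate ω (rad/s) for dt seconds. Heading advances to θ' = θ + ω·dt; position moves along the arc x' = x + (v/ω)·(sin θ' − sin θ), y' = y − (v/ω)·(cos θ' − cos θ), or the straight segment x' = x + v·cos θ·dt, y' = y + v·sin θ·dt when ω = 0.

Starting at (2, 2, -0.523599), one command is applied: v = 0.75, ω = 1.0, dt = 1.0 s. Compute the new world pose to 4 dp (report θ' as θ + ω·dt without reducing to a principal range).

(2.7189, 1.9830, 0.4764)

θ' = -0.5236 + 1.0·1.0 = 0.4764
R = v/ω = 0.75/1.0 = 0.7500
x' = 2 + 0.7500·(sin 0.4764 − sin -0.5236) = 2.7189
y' = 2 − 0.7500·(cos 0.4764 − cos -0.5236) = 1.9830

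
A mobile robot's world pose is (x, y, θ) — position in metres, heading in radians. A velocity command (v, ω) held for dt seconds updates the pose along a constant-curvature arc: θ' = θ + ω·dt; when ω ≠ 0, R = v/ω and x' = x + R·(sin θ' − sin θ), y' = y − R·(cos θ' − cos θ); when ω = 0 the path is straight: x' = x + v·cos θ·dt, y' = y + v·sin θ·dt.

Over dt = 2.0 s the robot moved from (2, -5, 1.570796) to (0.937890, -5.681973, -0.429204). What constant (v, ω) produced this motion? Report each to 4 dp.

Δθ = -0.429204 − 1.570796 = -2.000000
ω = Δθ/dt = -2.000000/2.0 = -1.0000
R = Δx/(sin θ' − sin θ) = 0.7500
v = R·ω = 0.7500·-1.0000 = -0.7500

v = -0.7500, ω = -1.0000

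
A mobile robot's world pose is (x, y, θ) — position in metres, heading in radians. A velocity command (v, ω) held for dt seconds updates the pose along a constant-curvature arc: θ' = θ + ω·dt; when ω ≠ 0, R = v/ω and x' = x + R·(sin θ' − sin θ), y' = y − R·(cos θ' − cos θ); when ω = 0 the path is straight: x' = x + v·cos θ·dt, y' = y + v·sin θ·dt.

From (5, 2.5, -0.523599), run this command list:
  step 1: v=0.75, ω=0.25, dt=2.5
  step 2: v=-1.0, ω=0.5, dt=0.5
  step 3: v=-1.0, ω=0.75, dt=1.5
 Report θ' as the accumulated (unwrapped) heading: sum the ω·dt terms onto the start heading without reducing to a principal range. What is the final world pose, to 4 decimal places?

(5.4493, 0.8754, 1.4764)

step 1: θ'=0.1014 (R=3.0000) → pose (6.8037, 2.1135, 0.1014)
step 2: θ'=0.3514 (R=-2.0000) → pose (6.3177, 2.0015, 0.3514)
step 3: θ'=1.4764 (R=-1.3333) → pose (5.4493, 0.8754, 1.4764)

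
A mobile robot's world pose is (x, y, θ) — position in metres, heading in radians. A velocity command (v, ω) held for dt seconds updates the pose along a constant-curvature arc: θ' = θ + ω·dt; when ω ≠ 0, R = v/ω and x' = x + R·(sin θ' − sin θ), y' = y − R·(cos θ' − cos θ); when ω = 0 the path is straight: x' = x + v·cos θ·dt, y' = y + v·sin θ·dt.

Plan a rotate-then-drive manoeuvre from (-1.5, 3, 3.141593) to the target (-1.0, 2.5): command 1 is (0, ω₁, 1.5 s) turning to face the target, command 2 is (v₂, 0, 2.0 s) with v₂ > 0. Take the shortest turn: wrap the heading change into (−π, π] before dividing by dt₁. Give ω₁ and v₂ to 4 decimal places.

ω₁ = 1.5708, v₂ = 0.3536

heading to target = atan2(2.5−3, -1−-1.5) = -0.7854
Δθ = wrap(-0.7854 − 3.1416) = 2.3562; ω₁ = Δθ/dt₁ = 1.5708
distance = √((-1−-1.5)² + (2.5−3)²) = 0.7071; v₂ = distance/dt₂ = 0.3536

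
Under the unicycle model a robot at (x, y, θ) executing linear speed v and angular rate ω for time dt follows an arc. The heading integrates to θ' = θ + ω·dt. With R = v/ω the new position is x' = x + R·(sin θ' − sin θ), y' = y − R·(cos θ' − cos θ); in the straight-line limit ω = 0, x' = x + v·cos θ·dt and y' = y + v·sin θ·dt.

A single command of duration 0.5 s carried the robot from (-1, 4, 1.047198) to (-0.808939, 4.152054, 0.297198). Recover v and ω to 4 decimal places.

v = 0.5000, ω = -1.5000

Δθ = 0.297198 − 1.047198 = -0.750000
ω = Δθ/dt = -0.750000/0.5 = -1.5000
R = Δx/(sin θ' − sin θ) = -0.3333
v = R·ω = -0.3333·-1.5000 = 0.5000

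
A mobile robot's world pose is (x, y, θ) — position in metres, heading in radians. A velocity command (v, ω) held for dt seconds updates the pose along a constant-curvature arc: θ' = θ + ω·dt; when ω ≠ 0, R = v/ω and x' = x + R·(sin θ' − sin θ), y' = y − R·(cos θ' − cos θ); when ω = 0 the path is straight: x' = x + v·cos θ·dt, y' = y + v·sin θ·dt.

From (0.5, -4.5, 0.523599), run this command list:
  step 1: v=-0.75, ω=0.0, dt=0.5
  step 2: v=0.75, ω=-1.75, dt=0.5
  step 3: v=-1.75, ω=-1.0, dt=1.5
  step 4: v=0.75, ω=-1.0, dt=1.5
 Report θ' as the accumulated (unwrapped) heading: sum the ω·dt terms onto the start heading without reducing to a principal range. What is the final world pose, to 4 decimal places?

(-1.4190, -3.0544, -3.3514)

step 1: θ'=0.5236 (straight) → pose (0.1752, -4.6875, 0.5236)
step 2: θ'=-0.3514 (R=-0.4286) → pose (0.5370, -4.6563, -0.3514)
step 3: θ'=-1.8514 (R=1.7500) → pose (-0.5421, -2.5286, -1.8514)
step 4: θ'=-3.3514 (R=-0.7500) → pose (-1.4190, -3.0544, -3.3514)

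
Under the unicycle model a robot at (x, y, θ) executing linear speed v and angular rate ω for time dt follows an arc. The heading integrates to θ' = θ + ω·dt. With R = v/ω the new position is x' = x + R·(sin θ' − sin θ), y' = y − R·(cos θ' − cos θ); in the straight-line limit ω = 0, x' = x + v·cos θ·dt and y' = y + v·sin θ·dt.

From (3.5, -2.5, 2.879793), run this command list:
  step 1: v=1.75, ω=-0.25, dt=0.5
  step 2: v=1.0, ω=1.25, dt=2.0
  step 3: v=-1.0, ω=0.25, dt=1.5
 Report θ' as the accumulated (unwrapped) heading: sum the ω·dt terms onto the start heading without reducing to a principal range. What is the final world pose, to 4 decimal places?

(0.6898, -2.2639, 5.6298)

step 1: θ'=2.7548 (R=-7.0000) → pose (2.6712, -2.2214, 2.7548)
step 2: θ'=5.2548 (R=0.8000) → pose (1.6842, -3.3752, 5.2548)
step 3: θ'=5.6298 (R=-4.0000) → pose (0.6898, -2.2639, 5.6298)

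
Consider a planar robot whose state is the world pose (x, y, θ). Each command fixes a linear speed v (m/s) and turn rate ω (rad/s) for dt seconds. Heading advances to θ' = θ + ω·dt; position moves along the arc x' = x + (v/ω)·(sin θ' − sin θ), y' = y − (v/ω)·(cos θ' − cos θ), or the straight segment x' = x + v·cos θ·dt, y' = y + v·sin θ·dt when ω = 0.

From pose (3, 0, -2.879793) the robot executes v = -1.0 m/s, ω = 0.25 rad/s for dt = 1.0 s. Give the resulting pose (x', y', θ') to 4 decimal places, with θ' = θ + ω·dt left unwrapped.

θ' = -2.8798 + 0.25·1.0 = -2.6298
R = v/ω = -1.0/0.25 = -4.0000
x' = 3 + -4.0000·(sin -2.6298 − sin -2.8798) = 3.9237
y' = 0 − -4.0000·(cos -2.6298 − cos -2.8798) = 0.3762

(3.9237, 0.3762, -2.6298)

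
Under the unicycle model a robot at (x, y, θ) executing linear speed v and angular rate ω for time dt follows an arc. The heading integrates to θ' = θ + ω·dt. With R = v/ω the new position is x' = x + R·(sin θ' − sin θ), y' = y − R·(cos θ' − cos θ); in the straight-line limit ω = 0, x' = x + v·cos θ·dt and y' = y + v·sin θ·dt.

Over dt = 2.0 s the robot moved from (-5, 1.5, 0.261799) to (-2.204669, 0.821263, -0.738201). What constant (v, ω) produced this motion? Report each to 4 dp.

v = 1.5000, ω = -0.5000

Δθ = -0.738201 − 0.261799 = -1.000000
ω = Δθ/dt = -1.000000/2.0 = -0.5000
R = Δx/(sin θ' − sin θ) = -3.0000
v = R·ω = -3.0000·-0.5000 = 1.5000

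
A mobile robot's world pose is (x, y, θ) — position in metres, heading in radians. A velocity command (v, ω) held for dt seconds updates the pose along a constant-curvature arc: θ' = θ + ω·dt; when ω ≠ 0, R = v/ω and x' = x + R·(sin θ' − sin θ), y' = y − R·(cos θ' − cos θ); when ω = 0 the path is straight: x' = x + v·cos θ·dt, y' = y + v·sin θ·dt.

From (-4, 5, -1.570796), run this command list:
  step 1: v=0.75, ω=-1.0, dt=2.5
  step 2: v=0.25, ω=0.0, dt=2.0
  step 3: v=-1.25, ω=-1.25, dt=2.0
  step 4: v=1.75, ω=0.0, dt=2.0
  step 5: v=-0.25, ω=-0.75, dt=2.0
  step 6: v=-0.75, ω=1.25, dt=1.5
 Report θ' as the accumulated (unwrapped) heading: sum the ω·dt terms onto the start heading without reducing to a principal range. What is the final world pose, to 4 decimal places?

(-4.2480, 3.5196, -6.1958)

step 1: θ'=-4.0708 (R=-0.7500) → pose (-5.3509, 4.5511, -4.0708)
step 2: θ'=-4.0708 (straight) → pose (-5.6501, 4.9517, -4.0708)
step 3: θ'=-6.5708 (R=1.0000) → pose (-6.7349, 3.3943, -6.5708)
step 4: θ'=-6.5708 (straight) → pose (-3.3787, 2.4015, -6.5708)
step 5: θ'=-8.0708 (R=0.3333) → pose (-3.6096, 2.7929, -8.0708)
step 6: θ'=-6.1958 (R=-0.6000) → pose (-4.2480, 3.5196, -6.1958)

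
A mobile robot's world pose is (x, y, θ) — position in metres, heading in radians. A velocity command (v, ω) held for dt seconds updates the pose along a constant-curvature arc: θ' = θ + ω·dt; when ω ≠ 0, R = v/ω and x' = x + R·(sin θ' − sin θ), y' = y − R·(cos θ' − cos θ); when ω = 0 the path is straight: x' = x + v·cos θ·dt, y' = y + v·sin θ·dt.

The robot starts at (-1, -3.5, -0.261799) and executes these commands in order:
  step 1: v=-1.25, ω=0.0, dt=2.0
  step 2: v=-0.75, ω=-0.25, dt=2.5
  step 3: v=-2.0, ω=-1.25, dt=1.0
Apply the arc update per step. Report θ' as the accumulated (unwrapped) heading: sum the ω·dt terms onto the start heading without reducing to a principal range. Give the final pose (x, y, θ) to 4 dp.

(-5.0739, 0.0182, -2.1368)

step 1: θ'=-0.2618 (straight) → pose (-3.4148, -2.8530, -0.2618)
step 2: θ'=-0.8868 (R=3.0000) → pose (-4.9635, -1.8509, -0.8868)
step 3: θ'=-2.1368 (R=1.6000) → pose (-5.0739, 0.0182, -2.1368)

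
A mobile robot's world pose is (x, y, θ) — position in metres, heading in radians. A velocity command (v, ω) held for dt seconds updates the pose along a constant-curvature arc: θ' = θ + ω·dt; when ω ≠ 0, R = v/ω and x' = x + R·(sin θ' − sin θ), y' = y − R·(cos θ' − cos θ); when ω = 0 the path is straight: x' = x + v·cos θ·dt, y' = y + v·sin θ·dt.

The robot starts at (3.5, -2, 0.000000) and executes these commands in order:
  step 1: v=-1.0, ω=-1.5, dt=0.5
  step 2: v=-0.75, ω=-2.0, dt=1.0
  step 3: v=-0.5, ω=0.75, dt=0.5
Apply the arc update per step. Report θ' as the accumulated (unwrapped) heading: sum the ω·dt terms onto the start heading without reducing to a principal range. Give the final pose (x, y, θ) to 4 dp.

step 1: θ'=-0.7500 (R=0.6667) → pose (3.0456, -1.8211, -0.7500)
step 2: θ'=-2.7500 (R=0.3750) → pose (3.1581, -1.2001, -2.7500)
step 3: θ'=-2.3750 (R=-0.6667) → pose (3.3661, -1.0641, -2.3750)

(3.3661, -1.0641, -2.3750)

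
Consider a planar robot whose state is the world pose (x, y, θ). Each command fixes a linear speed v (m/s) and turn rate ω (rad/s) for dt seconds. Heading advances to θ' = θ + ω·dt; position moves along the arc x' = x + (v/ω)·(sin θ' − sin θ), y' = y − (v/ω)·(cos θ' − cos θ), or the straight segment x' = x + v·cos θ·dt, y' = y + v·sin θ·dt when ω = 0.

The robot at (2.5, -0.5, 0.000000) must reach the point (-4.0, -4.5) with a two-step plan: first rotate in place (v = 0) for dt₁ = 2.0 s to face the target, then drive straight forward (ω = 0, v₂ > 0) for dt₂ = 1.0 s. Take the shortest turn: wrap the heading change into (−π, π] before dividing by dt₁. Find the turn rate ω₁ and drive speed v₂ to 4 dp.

ω₁ = -1.2950, v₂ = 7.6322

heading to target = atan2(-4.5−-0.5, -4−2.5) = -2.5899
Δθ = wrap(-2.5899 − 0.0000) = -2.5899; ω₁ = Δθ/dt₁ = -1.2950
distance = √((-4−2.5)² + (-4.5−-0.5)²) = 7.6322; v₂ = distance/dt₂ = 7.6322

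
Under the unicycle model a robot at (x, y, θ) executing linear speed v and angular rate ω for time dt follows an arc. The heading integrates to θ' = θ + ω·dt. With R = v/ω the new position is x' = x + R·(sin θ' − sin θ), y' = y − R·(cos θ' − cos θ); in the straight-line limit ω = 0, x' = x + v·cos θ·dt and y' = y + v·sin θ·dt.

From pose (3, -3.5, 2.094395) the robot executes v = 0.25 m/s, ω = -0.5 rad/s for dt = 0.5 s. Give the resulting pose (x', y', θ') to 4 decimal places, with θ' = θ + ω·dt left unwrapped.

(2.9516, -3.3851, 1.8444)

θ' = 2.0944 + -0.5·0.5 = 1.8444
R = v/ω = 0.25/-0.5 = -0.5000
x' = 3 + -0.5000·(sin 1.8444 − sin 2.0944) = 2.9516
y' = -3.5 − -0.5000·(cos 1.8444 − cos 2.0944) = -3.3851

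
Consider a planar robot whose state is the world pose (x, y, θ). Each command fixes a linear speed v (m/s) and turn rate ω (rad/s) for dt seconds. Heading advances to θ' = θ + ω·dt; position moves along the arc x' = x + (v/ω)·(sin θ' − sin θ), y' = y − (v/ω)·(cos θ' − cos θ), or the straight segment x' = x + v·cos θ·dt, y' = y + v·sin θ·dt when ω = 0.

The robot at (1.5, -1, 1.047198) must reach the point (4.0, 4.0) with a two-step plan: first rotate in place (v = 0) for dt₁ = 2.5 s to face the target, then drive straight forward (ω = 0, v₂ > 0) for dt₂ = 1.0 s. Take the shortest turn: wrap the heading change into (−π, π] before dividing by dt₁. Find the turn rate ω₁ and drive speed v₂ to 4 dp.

heading to target = atan2(4−-1, 4−1.5) = 1.1071
Δθ = wrap(1.1071 − 1.0472) = 0.0600; ω₁ = Δθ/dt₁ = 0.0240
distance = √((4−1.5)² + (4−-1)²) = 5.5902; v₂ = distance/dt₂ = 5.5902

ω₁ = 0.0240, v₂ = 5.5902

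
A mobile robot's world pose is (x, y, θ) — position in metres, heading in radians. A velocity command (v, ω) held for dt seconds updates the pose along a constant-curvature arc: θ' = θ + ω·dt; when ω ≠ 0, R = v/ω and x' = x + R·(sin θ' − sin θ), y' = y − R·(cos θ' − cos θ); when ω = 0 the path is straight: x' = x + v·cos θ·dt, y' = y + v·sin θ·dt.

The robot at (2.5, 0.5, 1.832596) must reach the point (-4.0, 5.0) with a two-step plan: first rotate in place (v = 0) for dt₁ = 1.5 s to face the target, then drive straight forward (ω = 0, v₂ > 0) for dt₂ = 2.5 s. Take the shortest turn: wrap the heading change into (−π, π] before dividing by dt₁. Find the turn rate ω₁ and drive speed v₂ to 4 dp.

heading to target = atan2(5−0.5, -4−2.5) = 2.5360
Δθ = wrap(2.5360 − 1.8326) = 0.7035; ω₁ = Δθ/dt₁ = 0.4690
distance = √((-4−2.5)² + (5−0.5)²) = 7.9057; v₂ = distance/dt₂ = 3.1623

ω₁ = 0.4690, v₂ = 3.1623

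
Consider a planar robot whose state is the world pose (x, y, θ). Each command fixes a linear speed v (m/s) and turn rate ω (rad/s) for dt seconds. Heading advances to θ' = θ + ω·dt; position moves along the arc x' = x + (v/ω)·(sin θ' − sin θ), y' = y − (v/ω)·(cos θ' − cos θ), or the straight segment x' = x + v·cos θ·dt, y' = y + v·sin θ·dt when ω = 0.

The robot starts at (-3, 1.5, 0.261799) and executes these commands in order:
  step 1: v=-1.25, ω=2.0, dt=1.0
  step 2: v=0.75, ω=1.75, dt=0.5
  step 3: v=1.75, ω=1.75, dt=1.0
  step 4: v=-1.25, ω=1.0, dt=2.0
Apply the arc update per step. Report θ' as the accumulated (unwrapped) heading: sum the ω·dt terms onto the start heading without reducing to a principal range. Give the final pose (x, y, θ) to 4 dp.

(-6.5783, 0.2921, 6.8868)

step 1: θ'=2.2618 (R=-0.6250) → pose (-3.3199, 0.4980, 2.2618)
step 2: θ'=3.1368 (R=0.4286) → pose (-3.6481, 0.6534, 3.1368)
step 3: θ'=4.8868 (R=1.0000) → pose (-4.6377, -0.5201, 4.8868)
step 4: θ'=6.8868 (R=-1.2500) → pose (-6.5783, 0.2921, 6.8868)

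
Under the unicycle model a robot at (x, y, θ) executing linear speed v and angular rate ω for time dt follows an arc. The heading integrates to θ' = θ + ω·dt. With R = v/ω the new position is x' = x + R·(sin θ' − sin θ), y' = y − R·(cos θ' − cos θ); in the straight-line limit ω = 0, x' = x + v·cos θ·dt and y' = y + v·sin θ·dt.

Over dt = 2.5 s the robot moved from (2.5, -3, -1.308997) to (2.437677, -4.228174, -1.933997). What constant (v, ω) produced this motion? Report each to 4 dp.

Δθ = -1.933997 − -1.308997 = -0.625000
ω = Δθ/dt = -0.625000/2.5 = -0.2500
R = −Δy/(cos θ' − cos θ) = -2.0000
v = R·ω = -2.0000·-0.2500 = 0.5000

v = 0.5000, ω = -0.2500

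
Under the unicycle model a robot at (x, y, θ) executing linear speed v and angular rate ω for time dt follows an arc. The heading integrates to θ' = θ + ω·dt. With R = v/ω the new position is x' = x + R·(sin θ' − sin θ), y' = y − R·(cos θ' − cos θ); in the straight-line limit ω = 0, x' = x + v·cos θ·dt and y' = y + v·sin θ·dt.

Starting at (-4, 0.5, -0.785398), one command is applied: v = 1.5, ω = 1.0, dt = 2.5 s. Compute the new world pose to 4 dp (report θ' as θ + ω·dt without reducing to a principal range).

θ' = -0.7854 + 1.0·2.5 = 1.7146
R = v/ω = 1.5/1.0 = 1.5000
x' = -4 + 1.5000·(sin 1.7146 − sin -0.7854) = -1.4548
y' = 0.5 − 1.5000·(cos 1.7146 − cos -0.7854) = 1.7756

(-1.4548, 1.7756, 1.7146)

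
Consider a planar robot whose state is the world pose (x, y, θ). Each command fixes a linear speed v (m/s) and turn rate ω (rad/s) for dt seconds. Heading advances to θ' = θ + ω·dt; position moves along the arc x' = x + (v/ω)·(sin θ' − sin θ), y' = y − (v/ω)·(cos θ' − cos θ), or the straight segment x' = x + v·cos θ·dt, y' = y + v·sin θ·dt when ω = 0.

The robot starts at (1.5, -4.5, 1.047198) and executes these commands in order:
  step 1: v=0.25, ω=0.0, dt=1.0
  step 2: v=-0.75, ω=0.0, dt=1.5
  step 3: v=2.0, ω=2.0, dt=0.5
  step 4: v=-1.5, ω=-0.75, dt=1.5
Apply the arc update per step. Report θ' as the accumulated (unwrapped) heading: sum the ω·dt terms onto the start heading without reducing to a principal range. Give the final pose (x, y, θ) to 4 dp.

step 1: θ'=1.0472 (straight) → pose (1.6250, -4.2835, 1.0472)
step 2: θ'=1.0472 (straight) → pose (1.0625, -5.2578, 1.0472)
step 3: θ'=2.0472 (R=1.0000) → pose (1.0851, -4.2992, 2.0472)
step 4: θ'=0.9222 (R=2.0000) → pose (0.9017, -6.4245, 0.9222)

(0.9017, -6.4245, 0.9222)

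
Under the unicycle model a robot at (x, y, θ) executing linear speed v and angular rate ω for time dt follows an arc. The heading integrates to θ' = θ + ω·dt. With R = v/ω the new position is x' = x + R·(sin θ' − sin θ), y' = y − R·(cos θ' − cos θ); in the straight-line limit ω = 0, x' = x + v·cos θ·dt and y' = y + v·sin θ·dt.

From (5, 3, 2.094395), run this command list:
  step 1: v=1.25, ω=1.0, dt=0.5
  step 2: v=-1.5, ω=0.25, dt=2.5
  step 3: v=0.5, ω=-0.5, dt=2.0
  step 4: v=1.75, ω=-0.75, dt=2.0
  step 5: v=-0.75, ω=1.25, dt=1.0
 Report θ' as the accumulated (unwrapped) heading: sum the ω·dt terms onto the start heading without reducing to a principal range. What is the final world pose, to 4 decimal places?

step 1: θ'=2.5944 (R=1.2500) → pose (4.5678, 3.4425, 2.5944)
step 2: θ'=3.2194 (R=-6.0000) → pose (8.1560, 2.5845, 3.2194)
step 3: θ'=2.2194 (R=-1.0000) → pose (7.2813, 2.9775, 2.2194)
step 4: θ'=0.7194 (R=-2.3333) → pose (7.6033, 6.1421, 0.7194)
step 5: θ'=1.9694 (R=-0.6000) → pose (7.4457, 5.4579, 1.9694)

(7.4457, 5.4579, 1.9694)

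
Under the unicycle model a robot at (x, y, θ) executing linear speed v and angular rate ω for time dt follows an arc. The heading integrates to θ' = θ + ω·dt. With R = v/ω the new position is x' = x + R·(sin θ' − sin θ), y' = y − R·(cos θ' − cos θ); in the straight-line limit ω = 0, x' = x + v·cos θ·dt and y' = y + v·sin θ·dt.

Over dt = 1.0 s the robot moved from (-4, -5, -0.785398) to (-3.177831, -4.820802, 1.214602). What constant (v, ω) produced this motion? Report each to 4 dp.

v = 1.0000, ω = 2.0000

Δθ = 1.214602 − -0.785398 = 2.000000
ω = Δθ/dt = 2.000000/1.0 = 2.0000
R = Δx/(sin θ' − sin θ) = 0.5000
v = R·ω = 0.5000·2.0000 = 1.0000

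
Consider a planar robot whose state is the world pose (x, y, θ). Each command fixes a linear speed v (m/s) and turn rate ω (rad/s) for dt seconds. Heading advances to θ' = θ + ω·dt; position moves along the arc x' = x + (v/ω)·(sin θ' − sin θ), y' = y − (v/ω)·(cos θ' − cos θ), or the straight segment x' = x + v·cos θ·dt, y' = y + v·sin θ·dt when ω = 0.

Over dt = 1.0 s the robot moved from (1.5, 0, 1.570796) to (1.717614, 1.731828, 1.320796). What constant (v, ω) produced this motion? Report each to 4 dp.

Δθ = 1.320796 − 1.570796 = -0.250000
ω = Δθ/dt = -0.250000/1.0 = -0.2500
R = −Δy/(cos θ' − cos θ) = -7.0000
v = R·ω = -7.0000·-0.2500 = 1.7500

v = 1.7500, ω = -0.2500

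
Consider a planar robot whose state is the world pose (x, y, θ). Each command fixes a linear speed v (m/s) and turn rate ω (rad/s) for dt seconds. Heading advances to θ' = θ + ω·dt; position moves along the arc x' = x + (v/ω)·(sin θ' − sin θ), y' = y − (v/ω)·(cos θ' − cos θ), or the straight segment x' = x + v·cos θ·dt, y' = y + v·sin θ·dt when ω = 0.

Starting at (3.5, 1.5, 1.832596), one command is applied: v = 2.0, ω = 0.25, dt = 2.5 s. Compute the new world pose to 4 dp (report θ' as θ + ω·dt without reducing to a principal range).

θ' = 1.8326 + 0.25·2.5 = 2.4576
R = v/ω = 2.0/0.25 = 8.0000
x' = 3.5 + 8.0000·(sin 2.4576 − sin 1.8326) = 0.8278
y' = 1.5 − 8.0000·(cos 2.4576 − cos 1.8326) = 5.6299

(0.8278, 5.6299, 2.4576)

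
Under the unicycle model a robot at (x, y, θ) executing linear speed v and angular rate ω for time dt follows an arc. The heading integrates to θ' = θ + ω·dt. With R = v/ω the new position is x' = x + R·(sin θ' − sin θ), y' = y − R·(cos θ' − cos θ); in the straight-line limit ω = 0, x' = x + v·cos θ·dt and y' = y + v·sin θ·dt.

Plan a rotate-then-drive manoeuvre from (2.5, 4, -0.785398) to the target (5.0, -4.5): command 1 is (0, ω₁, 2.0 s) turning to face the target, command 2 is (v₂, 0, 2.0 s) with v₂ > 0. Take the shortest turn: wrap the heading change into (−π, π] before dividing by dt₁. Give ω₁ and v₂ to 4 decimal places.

heading to target = atan2(-4.5−4, 5−2.5) = -1.2847
Δθ = wrap(-1.2847 − -0.7854) = -0.4993; ω₁ = Δθ/dt₁ = -0.2497
distance = √((5−2.5)² + (-4.5−4)²) = 8.8600; v₂ = distance/dt₂ = 4.4300

ω₁ = -0.2497, v₂ = 4.4300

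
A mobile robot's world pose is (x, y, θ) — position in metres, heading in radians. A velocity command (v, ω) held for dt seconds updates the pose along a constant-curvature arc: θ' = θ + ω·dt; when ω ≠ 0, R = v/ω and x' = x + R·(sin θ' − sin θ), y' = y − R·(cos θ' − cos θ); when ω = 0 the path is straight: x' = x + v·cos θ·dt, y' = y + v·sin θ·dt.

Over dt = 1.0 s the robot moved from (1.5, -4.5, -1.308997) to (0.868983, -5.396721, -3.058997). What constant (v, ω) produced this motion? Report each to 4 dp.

v = 1.2500, ω = -1.7500

Δθ = -3.058997 − -1.308997 = -1.750000
ω = Δθ/dt = -1.750000/1.0 = -1.7500
R = −Δy/(cos θ' − cos θ) = -0.7143
v = R·ω = -0.7143·-1.7500 = 1.2500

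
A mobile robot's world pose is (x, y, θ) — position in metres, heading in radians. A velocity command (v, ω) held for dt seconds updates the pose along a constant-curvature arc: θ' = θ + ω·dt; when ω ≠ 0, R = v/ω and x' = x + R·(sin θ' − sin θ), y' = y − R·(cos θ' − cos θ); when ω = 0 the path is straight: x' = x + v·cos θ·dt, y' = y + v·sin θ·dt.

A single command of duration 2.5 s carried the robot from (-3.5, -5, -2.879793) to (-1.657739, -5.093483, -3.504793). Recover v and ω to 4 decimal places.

v = -0.7500, ω = -0.2500

Δθ = -3.504793 − -2.879793 = -0.625000
ω = Δθ/dt = -0.625000/2.5 = -0.2500
R = Δx/(sin θ' − sin θ) = 3.0000
v = R·ω = 3.0000·-0.2500 = -0.7500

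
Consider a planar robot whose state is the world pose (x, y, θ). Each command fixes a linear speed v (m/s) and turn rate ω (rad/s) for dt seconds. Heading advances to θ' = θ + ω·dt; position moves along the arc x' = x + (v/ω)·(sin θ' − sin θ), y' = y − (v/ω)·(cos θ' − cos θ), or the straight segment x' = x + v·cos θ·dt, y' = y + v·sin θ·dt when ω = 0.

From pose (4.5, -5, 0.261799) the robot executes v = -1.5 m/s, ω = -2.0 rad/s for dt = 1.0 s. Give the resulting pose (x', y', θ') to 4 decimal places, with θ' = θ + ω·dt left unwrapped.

θ' = 0.2618 + -2.0·1.0 = -1.7382
R = v/ω = -1.5/-2.0 = 0.7500
x' = 4.5 + 0.7500·(sin -1.7382 − sin 0.2618) = 3.5664
y' = -5 − 0.7500·(cos -1.7382 − cos 0.2618) = -4.1506

(3.5664, -4.1506, -1.7382)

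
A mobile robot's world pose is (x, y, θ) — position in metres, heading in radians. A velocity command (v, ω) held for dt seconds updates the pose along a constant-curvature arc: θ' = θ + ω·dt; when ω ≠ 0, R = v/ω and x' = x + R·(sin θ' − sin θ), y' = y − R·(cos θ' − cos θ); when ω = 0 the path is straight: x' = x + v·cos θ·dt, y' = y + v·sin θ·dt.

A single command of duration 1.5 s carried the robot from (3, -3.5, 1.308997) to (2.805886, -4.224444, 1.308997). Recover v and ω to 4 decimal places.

Δθ = 1.308997 − 1.308997 = 0.000000
ω = Δθ/dt = 0.000000/1.5 = 0.0000
ω = 0 → v = (Δx·cos θ + Δy·sin θ)/dt = -0.5000

v = -0.5000, ω = 0.0000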